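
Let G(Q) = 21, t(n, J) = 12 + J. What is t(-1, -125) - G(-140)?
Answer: -134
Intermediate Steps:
t(-1, -125) - G(-140) = (12 - 125) - 1*21 = -113 - 21 = -134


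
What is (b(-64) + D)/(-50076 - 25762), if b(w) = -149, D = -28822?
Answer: 28971/75838 ≈ 0.38201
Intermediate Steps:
(b(-64) + D)/(-50076 - 25762) = (-149 - 28822)/(-50076 - 25762) = -28971/(-75838) = -28971*(-1/75838) = 28971/75838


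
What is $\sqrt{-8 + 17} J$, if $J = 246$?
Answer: $738$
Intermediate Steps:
$\sqrt{-8 + 17} J = \sqrt{-8 + 17} \cdot 246 = \sqrt{9} \cdot 246 = 3 \cdot 246 = 738$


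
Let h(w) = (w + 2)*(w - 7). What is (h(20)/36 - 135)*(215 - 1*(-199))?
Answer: -52601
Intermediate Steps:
h(w) = (-7 + w)*(2 + w) (h(w) = (2 + w)*(-7 + w) = (-7 + w)*(2 + w))
(h(20)/36 - 135)*(215 - 1*(-199)) = ((-14 + 20² - 5*20)/36 - 135)*(215 - 1*(-199)) = ((-14 + 400 - 100)*(1/36) - 135)*(215 + 199) = (286*(1/36) - 135)*414 = (143/18 - 135)*414 = -2287/18*414 = -52601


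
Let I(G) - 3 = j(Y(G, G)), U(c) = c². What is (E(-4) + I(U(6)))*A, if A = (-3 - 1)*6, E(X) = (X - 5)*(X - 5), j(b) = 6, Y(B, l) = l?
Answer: -2160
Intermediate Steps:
I(G) = 9 (I(G) = 3 + 6 = 9)
E(X) = (-5 + X)² (E(X) = (-5 + X)*(-5 + X) = (-5 + X)²)
A = -24 (A = -4*6 = -24)
(E(-4) + I(U(6)))*A = ((-5 - 4)² + 9)*(-24) = ((-9)² + 9)*(-24) = (81 + 9)*(-24) = 90*(-24) = -2160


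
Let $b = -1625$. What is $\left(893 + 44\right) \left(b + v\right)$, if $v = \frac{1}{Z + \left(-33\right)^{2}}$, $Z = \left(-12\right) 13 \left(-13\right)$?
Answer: $- \frac{4746021188}{3117} \approx -1.5226 \cdot 10^{6}$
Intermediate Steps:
$Z = 2028$ ($Z = \left(-156\right) \left(-13\right) = 2028$)
$v = \frac{1}{3117}$ ($v = \frac{1}{2028 + \left(-33\right)^{2}} = \frac{1}{2028 + 1089} = \frac{1}{3117} \approx 0.00032082$)
$\left(893 + 44\right) \left(b + v\right) = \left(893 + 44\right) \left(-1625 + \frac{1}{3117}\right) = 937 \left(- \frac{5065124}{3117}\right) = - \frac{4746021188}{3117}$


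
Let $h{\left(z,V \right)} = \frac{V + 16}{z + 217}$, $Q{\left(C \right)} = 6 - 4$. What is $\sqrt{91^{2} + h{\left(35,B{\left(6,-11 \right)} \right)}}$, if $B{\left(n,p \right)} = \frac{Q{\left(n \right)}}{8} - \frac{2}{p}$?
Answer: $\frac{\sqrt{7070174727}}{924} \approx 91.0$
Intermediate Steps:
$Q{\left(C \right)} = 2$
$B{\left(n,p \right)} = \frac{1}{4} - \frac{2}{p}$ ($B{\left(n,p \right)} = \frac{2}{8} - \frac{2}{p} = 2 \cdot \frac{1}{8} - \frac{2}{p} = \frac{1}{4} - \frac{2}{p}$)
$h{\left(z,V \right)} = \frac{16 + V}{217 + z}$
$\sqrt{91^{2} + h{\left(35,B{\left(6,-11 \right)} \right)}} = \sqrt{91^{2} + \frac{16 + \frac{-8 - 11}{4 \left(-11\right)}}{217 + 35}} = \sqrt{8281 + \frac{16 + \frac{1}{4} \left(- \frac{1}{11}\right) \left(-19\right)}{252}} = \sqrt{8281 + \frac{16 + \frac{19}{44}}{252}} = \sqrt{8281 + \frac{1}{252} \cdot \frac{723}{44}} = \sqrt{8281 + \frac{241}{3696}} = \sqrt{\frac{30606817}{3696}} = \frac{\sqrt{7070174727}}{924}$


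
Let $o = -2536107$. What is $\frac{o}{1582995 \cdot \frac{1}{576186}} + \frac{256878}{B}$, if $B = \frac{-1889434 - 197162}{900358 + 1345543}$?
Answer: $- \frac{73376746286974263}{61167982130} \approx -1.1996 \cdot 10^{6}$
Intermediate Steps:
$B = - \frac{2086596}{2245901} \approx -0.92907$
$\frac{o}{1582995 \cdot \frac{1}{576186}} + \frac{256878}{B} = - \frac{2536107}{1582995 \cdot \frac{1}{576186}} + \frac{256878}{- \frac{2086596}{2245901}} = - \frac{2536107}{1582995 \cdot \frac{1}{576186}} + 256878 \left(- \frac{2245901}{2086596}\right) = - \frac{2536107}{\frac{527665}{192062}} - \frac{32051253171}{115922} = \left(-2536107\right) \frac{192062}{527665} - \frac{32051253171}{115922} = - \frac{487089782634}{527665} - \frac{32051253171}{115922} = - \frac{73376746286974263}{61167982130}$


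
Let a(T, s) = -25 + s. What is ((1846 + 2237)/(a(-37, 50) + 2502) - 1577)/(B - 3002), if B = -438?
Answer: 995249/2173220 ≈ 0.45796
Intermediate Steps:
((1846 + 2237)/(a(-37, 50) + 2502) - 1577)/(B - 3002) = ((1846 + 2237)/((-25 + 50) + 2502) - 1577)/(-438 - 3002) = (4083/(25 + 2502) - 1577)/(-3440) = (4083/2527 - 1577)*(-1/3440) = -3980996/2527*(-1/3440) = 995249/2173220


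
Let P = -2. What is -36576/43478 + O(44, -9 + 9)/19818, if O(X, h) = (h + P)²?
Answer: -181172314/215411751 ≈ -0.84105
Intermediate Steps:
O(X, h) = (-2 + h)² (O(X, h) = (h - 2)² = (-2 + h)²)
-36576/43478 + O(44, -9 + 9)/19818 = -36576/43478 + (-2 + (-9 + 9))²/19818 = -36576*1/43478 + (-2 + 0)²*(1/19818) = -18288/21739 + (-2)²*(1/19818) = -18288/21739 + 4*(1/19818) = -18288/21739 + 2/9909 = -181172314/215411751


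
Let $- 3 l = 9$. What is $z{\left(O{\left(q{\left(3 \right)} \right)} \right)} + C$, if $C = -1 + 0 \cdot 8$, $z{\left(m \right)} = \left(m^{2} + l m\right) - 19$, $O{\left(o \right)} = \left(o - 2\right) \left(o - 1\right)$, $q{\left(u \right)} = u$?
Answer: $-22$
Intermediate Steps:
$O{\left(o \right)} = \left(-1 + o\right) \left(-2 + o\right)$ ($O{\left(o \right)} = \left(-2 + o\right) \left(-1 + o\right) = \left(-1 + o\right) \left(-2 + o\right)$)
$l = -3$ ($l = \left(- \frac{1}{3}\right) 9 = -3$)
$z{\left(m \right)} = -19 + m^{2} - 3 m$ ($z{\left(m \right)} = \left(m^{2} - 3 m\right) - 19 = -19 + m^{2} - 3 m$)
$C = -1$ ($C = -1 + 0 = -1$)
$z{\left(O{\left(q{\left(3 \right)} \right)} \right)} + C = \left(-19 + \left(2 + 3^{2} - 9\right)^{2} - 3 \left(2 + 3^{2} - 9\right)\right) - 1 = \left(-19 + \left(2 + 9 - 9\right)^{2} - 3 \left(2 + 9 - 9\right)\right) - 1 = \left(-19 + 2^{2} - 6\right) - 1 = \left(-19 + 4 - 6\right) - 1 = -21 - 1 = -22$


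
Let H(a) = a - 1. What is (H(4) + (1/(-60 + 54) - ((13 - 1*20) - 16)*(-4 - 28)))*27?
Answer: -39591/2 ≈ -19796.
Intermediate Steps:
H(a) = -1 + a
(H(4) + (1/(-60 + 54) - ((13 - 1*20) - 16)*(-4 - 28)))*27 = ((-1 + 4) + (1/(-60 + 54) - ((13 - 1*20) - 16)*(-4 - 28)))*27 = (3 + (1/(-6) - ((13 - 20) - 16)*(-32)))*27 = (3 + (-⅙ - (-7 - 16)*(-32)))*27 = (3 + (-⅙ - (-23)*(-32)))*27 = (3 + (-⅙ - 1*736))*27 = (3 + (-⅙ - 736))*27 = (3 - 4417/6)*27 = -4399/6*27 = -39591/2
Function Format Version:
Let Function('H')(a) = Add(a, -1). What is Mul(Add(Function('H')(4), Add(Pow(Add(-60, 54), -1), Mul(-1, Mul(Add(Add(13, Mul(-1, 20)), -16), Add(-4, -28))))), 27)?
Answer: Rational(-39591, 2) ≈ -19796.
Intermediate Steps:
Function('H')(a) = Add(-1, a)
Mul(Add(Function('H')(4), Add(Pow(Add(-60, 54), -1), Mul(-1, Mul(Add(Add(13, Mul(-1, 20)), -16), Add(-4, -28))))), 27) = Mul(Add(Add(-1, 4), Add(Pow(Add(-60, 54), -1), Mul(-1, Mul(Add(Add(13, Mul(-1, 20)), -16), Add(-4, -28))))), 27) = Mul(Add(3, Add(Pow(-6, -1), Mul(-1, Mul(Add(Add(13, -20), -16), -32)))), 27) = Mul(Add(3, Add(Rational(-1, 6), Mul(-1, Mul(Add(-7, -16), -32)))), 27) = Mul(Add(3, Add(Rational(-1, 6), Mul(-1, Mul(-23, -32)))), 27) = Mul(Add(3, Add(Rational(-1, 6), Mul(-1, 736))), 27) = Mul(Add(3, Add(Rational(-1, 6), -736)), 27) = Mul(Add(3, Rational(-4417, 6)), 27) = Mul(Rational(-4399, 6), 27) = Rational(-39591, 2)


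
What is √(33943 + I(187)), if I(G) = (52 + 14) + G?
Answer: 2*√8549 ≈ 184.92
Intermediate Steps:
I(G) = 66 + G
√(33943 + I(187)) = √(33943 + (66 + 187)) = √(33943 + 253) = √34196 = 2*√8549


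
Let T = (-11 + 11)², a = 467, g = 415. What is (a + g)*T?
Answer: 0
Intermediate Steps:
T = 0 (T = 0² = 0)
(a + g)*T = (467 + 415)*0 = 882*0 = 0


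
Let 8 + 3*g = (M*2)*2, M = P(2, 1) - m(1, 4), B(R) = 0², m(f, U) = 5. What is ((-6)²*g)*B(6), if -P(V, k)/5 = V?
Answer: 0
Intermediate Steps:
P(V, k) = -5*V
B(R) = 0
M = -15 (M = -5*2 - 1*5 = -10 - 5 = -15)
g = -68/3 (g = -8/3 + (-15*2*2)/3 = -8/3 + (-30*2)/3 = -8/3 + (⅓)*(-60) = -8/3 - 20 = -68/3 ≈ -22.667)
((-6)²*g)*B(6) = ((-6)²*(-68/3))*0 = (36*(-68/3))*0 = -816*0 = 0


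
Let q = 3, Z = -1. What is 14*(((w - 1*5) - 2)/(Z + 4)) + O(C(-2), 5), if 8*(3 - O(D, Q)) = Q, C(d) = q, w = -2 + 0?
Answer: -317/8 ≈ -39.625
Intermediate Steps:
w = -2
C(d) = 3
O(D, Q) = 3 - Q/8
14*(((w - 1*5) - 2)/(Z + 4)) + O(C(-2), 5) = 14*(((-2 - 1*5) - 2)/(-1 + 4)) + (3 - 1/8*5) = 14*(((-2 - 5) - 2)/3) + (3 - 5/8) = 14*((-7 - 2)*(1/3)) + 19/8 = 14*(-9*1/3) + 19/8 = 14*(-3) + 19/8 = -42 + 19/8 = -317/8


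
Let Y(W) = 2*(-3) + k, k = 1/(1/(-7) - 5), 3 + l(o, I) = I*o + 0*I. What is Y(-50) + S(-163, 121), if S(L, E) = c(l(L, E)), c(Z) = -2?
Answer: -295/36 ≈ -8.1944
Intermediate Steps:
l(o, I) = -3 + I*o (l(o, I) = -3 + (I*o + 0*I) = -3 + (I*o + 0) = -3 + I*o)
k = -7/36 (k = 1/(-⅐ - 5) = 1/(-36/7) = -7/36 ≈ -0.19444)
S(L, E) = -2
Y(W) = -223/36 (Y(W) = 2*(-3) - 7/36 = -6 - 7/36 = -223/36)
Y(-50) + S(-163, 121) = -223/36 - 2 = -295/36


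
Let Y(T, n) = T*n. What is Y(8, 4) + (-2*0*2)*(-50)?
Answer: 32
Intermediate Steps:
Y(8, 4) + (-2*0*2)*(-50) = 8*4 + (-2*0*2)*(-50) = 32 + (0*2)*(-50) = 32 + 0*(-50) = 32 + 0 = 32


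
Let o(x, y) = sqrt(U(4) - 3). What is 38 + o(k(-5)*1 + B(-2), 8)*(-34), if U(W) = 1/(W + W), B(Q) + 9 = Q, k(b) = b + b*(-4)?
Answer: 38 - 17*I*sqrt(46)/2 ≈ 38.0 - 57.65*I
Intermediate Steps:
k(b) = -3*b (k(b) = b - 4*b = -3*b)
B(Q) = -9 + Q
U(W) = 1/(2*W)
o(x, y) = I*sqrt(46)/4 (o(x, y) = sqrt((1/2)/4 - 3) = sqrt((1/2)*(1/4) - 3) = sqrt(1/8 - 3) = sqrt(-23/8) = I*sqrt(46)/4)
38 + o(k(-5)*1 + B(-2), 8)*(-34) = 38 + (I*sqrt(46)/4)*(-34) = 38 - 17*I*sqrt(46)/2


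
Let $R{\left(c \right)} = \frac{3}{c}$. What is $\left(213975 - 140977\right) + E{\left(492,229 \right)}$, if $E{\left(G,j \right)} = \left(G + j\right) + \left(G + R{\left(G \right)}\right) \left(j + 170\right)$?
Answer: $\frac{44284827}{164} \approx 2.7003 \cdot 10^{5}$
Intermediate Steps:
$E{\left(G,j \right)} = G + j + \left(170 + j\right) \left(G + \frac{3}{G}\right)$ ($E{\left(G,j \right)} = \left(G + j\right) + \left(G + \frac{3}{G}\right) \left(j + 170\right) = \left(G + j\right) + \left(G + \frac{3}{G}\right) \left(170 + j\right) = \left(G + j\right) + \left(170 + j\right) \left(G + \frac{3}{G}\right) = G + j + \left(170 + j\right) \left(G + \frac{3}{G}\right)$)
$\left(213975 - 140977\right) + E{\left(492,229 \right)} = \left(213975 - 140977\right) + \frac{510 + 3 \cdot 229 + 492 \left(229 + 171 \cdot 492 + 492 \cdot 229\right)}{492} = \left(213975 - 140977\right) + \frac{510 + 687 + 492 \left(229 + 84132 + 112668\right)}{492} = 72998 + \frac{510 + 687 + 492 \cdot 197029}{492} = 72998 + \frac{510 + 687 + 96938268}{492} = 72998 + \frac{1}{492} \cdot 96939465 = 72998 + \frac{32313155}{164} = \frac{44284827}{164}$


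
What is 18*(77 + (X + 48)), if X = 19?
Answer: 2592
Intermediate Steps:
18*(77 + (X + 48)) = 18*(77 + (19 + 48)) = 18*(77 + 67) = 18*144 = 2592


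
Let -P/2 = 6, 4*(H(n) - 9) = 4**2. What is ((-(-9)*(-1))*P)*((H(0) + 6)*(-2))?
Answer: -4104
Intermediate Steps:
H(n) = 13 (H(n) = 9 + (1/4)*4**2 = 9 + (1/4)*16 = 9 + 4 = 13)
P = -12 (P = -2*6 = -12)
((-(-9)*(-1))*P)*((H(0) + 6)*(-2)) = (-(-9)*(-1)*(-12))*((13 + 6)*(-2)) = (-3*3*(-12))*(19*(-2)) = -9*(-12)*(-38) = 108*(-38) = -4104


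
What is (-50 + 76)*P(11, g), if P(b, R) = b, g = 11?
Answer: 286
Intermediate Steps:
(-50 + 76)*P(11, g) = (-50 + 76)*11 = 26*11 = 286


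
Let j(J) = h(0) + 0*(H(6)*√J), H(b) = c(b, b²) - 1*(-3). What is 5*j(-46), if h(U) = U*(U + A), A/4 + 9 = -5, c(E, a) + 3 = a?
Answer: 0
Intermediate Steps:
c(E, a) = -3 + a
H(b) = b² (H(b) = (-3 + b²) - 1*(-3) = (-3 + b²) + 3 = b²)
A = -56 (A = -36 + 4*(-5) = -36 - 20 = -56)
h(U) = U*(-56 + U) (h(U) = U*(U - 56) = U*(-56 + U))
j(J) = 0 (j(J) = 0*(-56 + 0) + 0*(6²*√J) = 0*(-56) + 0*(36*√J) = 0 + 0 = 0)
5*j(-46) = 5*0 = 0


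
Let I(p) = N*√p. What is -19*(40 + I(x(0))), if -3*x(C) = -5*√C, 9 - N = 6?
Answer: -760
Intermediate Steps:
N = 3 (N = 9 - 1*6 = 9 - 6 = 3)
x(C) = 5*√C/3 (x(C) = -(-5)*√C/3 = 5*√C/3)
I(p) = 3*√p
-19*(40 + I(x(0))) = -19*(40 + 3*√(5*√0/3)) = -19*(40 + 3*√((5/3)*0)) = -19*(40 + 3*√0) = -19*(40 + 3*0) = -19*(40 + 0) = -19*40 = -760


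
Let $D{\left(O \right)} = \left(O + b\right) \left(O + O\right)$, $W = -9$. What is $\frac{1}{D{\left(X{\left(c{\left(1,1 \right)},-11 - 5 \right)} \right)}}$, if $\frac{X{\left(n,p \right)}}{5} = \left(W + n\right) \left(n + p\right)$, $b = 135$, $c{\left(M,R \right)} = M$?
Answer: $\frac{1}{882000} \approx 1.1338 \cdot 10^{-6}$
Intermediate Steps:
$X{\left(n,p \right)} = 5 \left(-9 + n\right) \left(n + p\right)$
$D{\left(O \right)} = 2 O \left(135 + O\right)$ ($D{\left(O \right)} = \left(O + 135\right) \left(O + O\right) = \left(135 + O\right) 2 O = 2 O \left(135 + O\right)$)
$\frac{1}{D{\left(X{\left(c{\left(1,1 \right)},-11 - 5 \right)} \right)}} = \frac{1}{2 \left(\left(-45\right) 1 - 45 \left(-11 - 5\right) + 5 \cdot 1^{2} + 5 \cdot 1 \left(-11 - 5\right)\right) \left(135 + \left(\left(-45\right) 1 - 45 \left(-11 - 5\right) + 5 \cdot 1^{2} + 5 \cdot 1 \left(-11 - 5\right)\right)\right)} = \frac{1}{2 \left(-45 - 45 \left(-11 - 5\right) + 5 \cdot 1 + 5 \cdot 1 \left(-11 - 5\right)\right) \left(135 + \left(-45 - 45 \left(-11 - 5\right) + 5 \cdot 1 + 5 \cdot 1 \left(-11 - 5\right)\right)\right)} = \frac{1}{2 \left(-45 - -720 + 5 + 5 \cdot 1 \left(-16\right)\right) \left(135 + \left(-45 - -720 + 5 + 5 \cdot 1 \left(-16\right)\right)\right)} = \frac{1}{2 \left(-45 + 720 + 5 - 80\right) \left(135 + \left(-45 + 720 + 5 - 80\right)\right)} = \frac{1}{2 \cdot 600 \left(135 + 600\right)} = \frac{1}{2 \cdot 600 \cdot 735} = \frac{1}{882000}$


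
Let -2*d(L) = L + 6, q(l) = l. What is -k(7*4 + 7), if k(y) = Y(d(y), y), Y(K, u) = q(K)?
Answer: 41/2 ≈ 20.500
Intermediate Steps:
d(L) = -3 - L/2 (d(L) = -(L + 6)/2 = -(6 + L)/2 = -3 - L/2)
Y(K, u) = K
k(y) = -3 - y/2
-k(7*4 + 7) = -(-3 - (7*4 + 7)/2) = -(-3 - (28 + 7)/2) = -(-3 - ½*35) = -(-3 - 35/2) = -1*(-41/2) = 41/2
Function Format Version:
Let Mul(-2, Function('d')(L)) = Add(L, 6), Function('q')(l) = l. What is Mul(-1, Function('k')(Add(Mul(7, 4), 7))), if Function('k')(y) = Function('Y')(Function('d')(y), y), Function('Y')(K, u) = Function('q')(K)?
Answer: Rational(41, 2) ≈ 20.500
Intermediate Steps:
Function('d')(L) = Add(-3, Mul(Rational(-1, 2), L)) (Function('d')(L) = Mul(Rational(-1, 2), Add(L, 6)) = Mul(Rational(-1, 2), Add(6, L)) = Add(-3, Mul(Rational(-1, 2), L)))
Function('Y')(K, u) = K
Function('k')(y) = Add(-3, Mul(Rational(-1, 2), y))
Mul(-1, Function('k')(Add(Mul(7, 4), 7))) = Mul(-1, Add(-3, Mul(Rational(-1, 2), Add(Mul(7, 4), 7)))) = Mul(-1, Add(-3, Mul(Rational(-1, 2), Add(28, 7)))) = Mul(-1, Add(-3, Mul(Rational(-1, 2), 35))) = Mul(-1, Add(-3, Rational(-35, 2))) = Mul(-1, Rational(-41, 2)) = Rational(41, 2)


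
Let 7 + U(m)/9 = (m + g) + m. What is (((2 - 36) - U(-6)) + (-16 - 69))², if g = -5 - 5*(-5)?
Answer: 16384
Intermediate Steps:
g = 20 (g = -5 + 25 = 20)
U(m) = 117 + 18*m (U(m) = -63 + 9*((m + 20) + m) = -63 + 9*((20 + m) + m) = -63 + 9*(20 + 2*m) = -63 + (180 + 18*m) = 117 + 18*m)
(((2 - 36) - U(-6)) + (-16 - 69))² = (((2 - 36) - (117 + 18*(-6))) + (-16 - 69))² = ((-34 - (117 - 108)) - 85)² = ((-34 - 1*9) - 85)² = ((-34 - 9) - 85)² = (-43 - 85)² = (-128)² = 16384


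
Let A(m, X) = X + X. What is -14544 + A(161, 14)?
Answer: -14516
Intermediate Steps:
A(m, X) = 2*X
-14544 + A(161, 14) = -14544 + 2*14 = -14544 + 28 = -14516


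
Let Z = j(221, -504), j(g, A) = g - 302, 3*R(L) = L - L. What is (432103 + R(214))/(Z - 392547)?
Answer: -432103/392628 ≈ -1.1005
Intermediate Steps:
R(L) = 0 (R(L) = (L - L)/3 = (⅓)*0 = 0)
j(g, A) = -302 + g
Z = -81 (Z = -302 + 221 = -81)
(432103 + R(214))/(Z - 392547) = (432103 + 0)/(-81 - 392547) = 432103/(-392628) = 432103*(-1/392628) = -432103/392628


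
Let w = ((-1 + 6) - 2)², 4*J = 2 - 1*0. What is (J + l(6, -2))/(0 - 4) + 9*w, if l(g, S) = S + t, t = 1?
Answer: 649/8 ≈ 81.125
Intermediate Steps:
J = ½ (J = (2 - 1*0)/4 = (2 + 0)/4 = (¼)*2 = ½ ≈ 0.50000)
l(g, S) = 1 + S (l(g, S) = S + 1 = 1 + S)
w = 9 (w = (5 - 2)² = 3² = 9)
(J + l(6, -2))/(0 - 4) + 9*w = (½ + (1 - 2))/(0 - 4) + 9*9 = (½ - 1)/(-4) + 81 = -½*(-¼) + 81 = ⅛ + 81 = 649/8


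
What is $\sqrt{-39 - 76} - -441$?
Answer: $441 + i \sqrt{115} \approx 441.0 + 10.724 i$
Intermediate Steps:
$\sqrt{-39 - 76} - -441 = \sqrt{-115} + 441 = i \sqrt{115} + 441 = 441 + i \sqrt{115}$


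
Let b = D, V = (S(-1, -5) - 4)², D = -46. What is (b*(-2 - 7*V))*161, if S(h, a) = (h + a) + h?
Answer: 6287694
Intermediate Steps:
S(h, a) = a + 2*h (S(h, a) = (a + h) + h = a + 2*h)
V = 121 (V = ((-5 + 2*(-1)) - 4)² = ((-5 - 2) - 4)² = (-7 - 4)² = (-11)² = 121)
b = -46
(b*(-2 - 7*V))*161 = -46*(-2 - 7*121)*161 = -46*(-2 - 847)*161 = -46*(-849)*161 = 39054*161 = 6287694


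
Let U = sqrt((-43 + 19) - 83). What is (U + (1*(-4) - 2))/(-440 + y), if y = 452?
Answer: -1/2 + I*sqrt(107)/12 ≈ -0.5 + 0.86201*I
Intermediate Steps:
U = I*sqrt(107) (U = sqrt(-24 - 83) = sqrt(-107) = I*sqrt(107) ≈ 10.344*I)
(U + (1*(-4) - 2))/(-440 + y) = (I*sqrt(107) + (1*(-4) - 2))/(-440 + 452) = (I*sqrt(107) + (-4 - 2))/12 = (I*sqrt(107) - 6)*(1/12) = (-6 + I*sqrt(107))*(1/12) = -1/2 + I*sqrt(107)/12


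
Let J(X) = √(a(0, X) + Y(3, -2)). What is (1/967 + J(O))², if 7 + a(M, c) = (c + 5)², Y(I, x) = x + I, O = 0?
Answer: 17766692/935089 + 2*√19/967 ≈ 19.009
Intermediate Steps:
Y(I, x) = I + x
a(M, c) = -7 + (5 + c)² (a(M, c) = -7 + (c + 5)² = -7 + (5 + c)²)
J(X) = √(-6 + (5 + X)²) (J(X) = √((-7 + (5 + X)²) + (3 - 2)) = √((-7 + (5 + X)²) + 1) = √(-6 + (5 + X)²))
(1/967 + J(O))² = (1/967 + √(-6 + (5 + 0)²))² = (1/967 + √(-6 + 5²))² = (1/967 + √(-6 + 25))² = (1/967 + √19)²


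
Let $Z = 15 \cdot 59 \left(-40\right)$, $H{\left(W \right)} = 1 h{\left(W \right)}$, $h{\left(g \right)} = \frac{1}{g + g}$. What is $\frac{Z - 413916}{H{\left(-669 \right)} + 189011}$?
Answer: $- \frac{601184808}{252896717} \approx -2.3772$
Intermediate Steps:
$h{\left(g \right)} = \frac{1}{2 g}$
$H{\left(W \right)} = \frac{1}{2 W}$ ($H{\left(W \right)} = 1 \frac{1}{2 W} = \frac{1}{2 W}$)
$Z = -35400$ ($Z = 885 \left(-40\right) = -35400$)
$\frac{Z - 413916}{H{\left(-669 \right)} + 189011} = \frac{-35400 - 413916}{\frac{1}{2 \left(-669\right)} + 189011} = - \frac{449316}{\frac{1}{2} \left(- \frac{1}{669}\right) + 189011} = - \frac{449316}{- \frac{1}{1338} + 189011} = - \frac{449316}{\frac{252896717}{1338}} = \left(-449316\right) \frac{1338}{252896717} = - \frac{601184808}{252896717}$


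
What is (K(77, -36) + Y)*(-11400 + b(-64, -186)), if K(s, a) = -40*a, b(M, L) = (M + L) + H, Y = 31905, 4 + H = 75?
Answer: -386101755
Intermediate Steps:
H = 71 (H = -4 + 75 = 71)
b(M, L) = 71 + L + M (b(M, L) = (M + L) + 71 = (L + M) + 71 = 71 + L + M)
(K(77, -36) + Y)*(-11400 + b(-64, -186)) = (-40*(-36) + 31905)*(-11400 + (71 - 186 - 64)) = (1440 + 31905)*(-11400 - 179) = 33345*(-11579) = -386101755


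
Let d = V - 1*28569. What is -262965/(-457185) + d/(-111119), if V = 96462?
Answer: -121283558/3386796001 ≈ -0.035811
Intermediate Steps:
d = 67893 (d = 96462 - 1*28569 = 96462 - 28569 = 67893)
-262965/(-457185) + d/(-111119) = -262965/(-457185) + 67893/(-111119) = -262965*(-1/457185) + 67893*(-1/111119) = 17531/30479 - 67893/111119 = -121283558/3386796001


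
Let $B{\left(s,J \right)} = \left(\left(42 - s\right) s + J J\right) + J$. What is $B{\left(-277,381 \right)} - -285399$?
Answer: $342578$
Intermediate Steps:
$B{\left(s,J \right)} = J + J^{2} + s \left(42 - s\right)$ ($B{\left(s,J \right)} = \left(s \left(42 - s\right) + J^{2}\right) + J = \left(J^{2} + s \left(42 - s\right)\right) + J = J + J^{2} + s \left(42 - s\right)$)
$B{\left(-277,381 \right)} - -285399 = \left(381 + 381^{2} - \left(-277\right)^{2} + 42 \left(-277\right)\right) - -285399 = \left(381 + 145161 - 76729 - 11634\right) + 285399 = 57179 + 285399 = 342578$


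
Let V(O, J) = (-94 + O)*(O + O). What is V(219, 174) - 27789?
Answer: 26961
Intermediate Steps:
V(O, J) = 2*O*(-94 + O) (V(O, J) = (-94 + O)*(2*O) = 2*O*(-94 + O))
V(219, 174) - 27789 = 2*219*(-94 + 219) - 27789 = 2*219*125 - 27789 = 54750 - 27789 = 26961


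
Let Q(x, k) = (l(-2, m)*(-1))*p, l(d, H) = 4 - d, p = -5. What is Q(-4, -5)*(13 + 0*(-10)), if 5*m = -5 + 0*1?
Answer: 390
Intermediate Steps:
m = -1 (m = (-5 + 0*1)/5 = (-5 + 0)/5 = (1/5)*(-5) = -1)
Q(x, k) = 30 (Q(x, k) = ((4 - 1*(-2))*(-1))*(-5) = ((4 + 2)*(-1))*(-5) = (6*(-1))*(-5) = -6*(-5) = 30)
Q(-4, -5)*(13 + 0*(-10)) = 30*(13 + 0*(-10)) = 30*(13 + 0) = 30*13 = 390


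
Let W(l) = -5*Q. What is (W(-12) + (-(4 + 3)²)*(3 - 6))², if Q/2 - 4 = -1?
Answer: 13689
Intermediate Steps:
Q = 6 (Q = 8 + 2*(-1) = 8 - 2 = 6)
W(l) = -30 (W(l) = -5*6 = -30)
(W(-12) + (-(4 + 3)²)*(3 - 6))² = (-30 + (-(4 + 3)²)*(3 - 6))² = (-30 - 1*7²*(-3))² = (-30 - 1*49*(-3))² = (-30 - 49*(-3))² = (-30 + 147)² = 117² = 13689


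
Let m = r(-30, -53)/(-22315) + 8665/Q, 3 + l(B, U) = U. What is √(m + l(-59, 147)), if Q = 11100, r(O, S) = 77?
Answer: √3553037935665915/4953930 ≈ 12.032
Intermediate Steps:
l(B, U) = -3 + U
m = 7700191/9907860 (m = 77/(-22315) + 8665/11100 = 77*(-1/22315) + 8665*(1/11100) = -77/22315 + 1733/2220 = 7700191/9907860 ≈ 0.77718)
√(m + l(-59, 147)) = √(7700191/9907860 + (-3 + 147)) = √(7700191/9907860 + 144) = √(1434432031/9907860) = √3553037935665915/4953930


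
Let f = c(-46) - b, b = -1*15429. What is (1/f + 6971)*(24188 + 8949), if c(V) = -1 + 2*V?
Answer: 3542585775209/15336 ≈ 2.3100e+8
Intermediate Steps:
b = -15429
f = 15336 (f = (-1 + 2*(-46)) - 1*(-15429) = (-1 - 92) + 15429 = -93 + 15429 = 15336)
(1/f + 6971)*(24188 + 8949) = (1/15336 + 6971)*(24188 + 8949) = (1/15336 + 6971)*33137 = (106907257/15336)*33137 = 3542585775209/15336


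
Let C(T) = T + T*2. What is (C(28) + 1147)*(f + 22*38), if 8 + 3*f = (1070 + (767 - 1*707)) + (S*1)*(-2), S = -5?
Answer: 4480840/3 ≈ 1.4936e+6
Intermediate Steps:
C(T) = 3*T (C(T) = T + 2*T = 3*T)
f = 1132/3 (f = -8/3 + ((1070 + (767 - 1*707)) - 5*1*(-2))/3 = -8/3 + ((1070 + (767 - 707)) - 5*(-2))/3 = -8/3 + ((1070 + 60) + 10)/3 = -8/3 + (1130 + 10)/3 = -8/3 + (⅓)*1140 = -8/3 + 380 = 1132/3 ≈ 377.33)
(C(28) + 1147)*(f + 22*38) = (3*28 + 1147)*(1132/3 + 22*38) = (84 + 1147)*(1132/3 + 836) = 1231*(3640/3) = 4480840/3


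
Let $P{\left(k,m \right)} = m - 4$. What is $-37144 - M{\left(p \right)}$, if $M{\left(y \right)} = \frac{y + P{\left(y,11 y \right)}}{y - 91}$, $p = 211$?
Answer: $- \frac{557476}{15} \approx -37165.0$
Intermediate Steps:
$P{\left(k,m \right)} = -4 + m$
$M{\left(y \right)} = \frac{-4 + 12 y}{-91 + y}$ ($M{\left(y \right)} = \frac{y + \left(-4 + 11 y\right)}{y - 91} = \frac{-4 + 12 y}{-91 + y}$)
$-37144 - M{\left(p \right)} = -37144 - \frac{4 \left(-1 + 3 \cdot 211\right)}{-91 + 211} = -37144 - \frac{4 \left(-1 + 633\right)}{120} = -37144 - 4 \cdot \frac{1}{120} \cdot 632 = -37144 - \frac{316}{15} = - \frac{557476}{15}$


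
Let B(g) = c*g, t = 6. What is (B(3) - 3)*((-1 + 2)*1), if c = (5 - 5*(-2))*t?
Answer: 267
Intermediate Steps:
c = 90 (c = (5 - 5*(-2))*6 = (5 + 10)*6 = 15*6 = 90)
B(g) = 90*g
(B(3) - 3)*((-1 + 2)*1) = (90*3 - 3)*((-1 + 2)*1) = (270 - 3)*(1*1) = 267*1 = 267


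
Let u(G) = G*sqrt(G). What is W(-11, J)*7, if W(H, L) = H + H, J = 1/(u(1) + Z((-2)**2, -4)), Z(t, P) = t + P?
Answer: -154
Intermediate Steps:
u(G) = G**(3/2)
Z(t, P) = P + t
J = 1 (J = 1/(1**(3/2) + (-4 + (-2)**2)) = 1/(1 + (-4 + 4)) = 1/(1 + 0) = 1/1 = 1)
W(H, L) = 2*H
W(-11, J)*7 = (2*(-11))*7 = -22*7 = -154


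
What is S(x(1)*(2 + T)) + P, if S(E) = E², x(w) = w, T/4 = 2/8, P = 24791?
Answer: 24800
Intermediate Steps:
T = 1 (T = 4*(2/8) = 4*(2*(⅛)) = 4*(¼) = 1)
S(x(1)*(2 + T)) + P = (1*(2 + 1))² + 24791 = (1*3)² + 24791 = 3² + 24791 = 9 + 24791 = 24800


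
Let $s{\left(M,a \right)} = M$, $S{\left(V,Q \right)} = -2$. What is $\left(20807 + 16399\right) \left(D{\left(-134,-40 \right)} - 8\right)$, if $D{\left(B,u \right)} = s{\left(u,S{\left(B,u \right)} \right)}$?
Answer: $-1785888$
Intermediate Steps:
$D{\left(B,u \right)} = u$
$\left(20807 + 16399\right) \left(D{\left(-134,-40 \right)} - 8\right) = \left(20807 + 16399\right) \left(-40 - 8\right) = 37206 \left(-48\right) = -1785888$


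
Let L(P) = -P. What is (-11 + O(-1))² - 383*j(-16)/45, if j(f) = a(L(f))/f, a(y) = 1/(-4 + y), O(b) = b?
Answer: 1244543/8640 ≈ 144.04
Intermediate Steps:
j(f) = 1/(f*(-4 - f)) (j(f) = 1/((-4 - f)*f) = 1/(f*(-4 - f)))
(-11 + O(-1))² - 383*j(-16)/45 = (-11 - 1)² - 383*(-1/(-16*(4 - 16)))/45 = (-12)² - 383*(-1*(-1/16)/(-12))/45 = 144 - 383*(-1*(-1/16)*(-1/12))/45 = 144 - (-383)/(192*45) = 144 - 383*(-1/8640) = 144 + 383/8640 = 1244543/8640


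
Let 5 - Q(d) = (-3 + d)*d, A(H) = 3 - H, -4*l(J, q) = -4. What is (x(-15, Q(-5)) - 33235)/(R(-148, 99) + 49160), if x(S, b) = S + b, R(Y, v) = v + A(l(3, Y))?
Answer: -33285/49261 ≈ -0.67569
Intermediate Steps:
l(J, q) = 1 (l(J, q) = -1/4*(-4) = 1)
Q(d) = 5 - d*(-3 + d) (Q(d) = 5 - (-3 + d)*d = 5 - d*(-3 + d))
R(Y, v) = 2 + v (R(Y, v) = v + (3 - 1*1) = v + (3 - 1) = v + 2 = 2 + v)
(x(-15, Q(-5)) - 33235)/(R(-148, 99) + 49160) = ((-15 + (5 - 1*(-5)**2 + 3*(-5))) - 33235)/((2 + 99) + 49160) = ((-15 + (5 - 1*25 - 15)) - 33235)/(101 + 49160) = ((-15 + (5 - 25 - 15)) - 33235)/49261 = ((-15 - 35) - 33235)*(1/49261) = (-50 - 33235)*(1/49261) = -33285*1/49261 = -33285/49261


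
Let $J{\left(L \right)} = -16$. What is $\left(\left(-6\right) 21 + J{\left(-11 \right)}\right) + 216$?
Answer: $74$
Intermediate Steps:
$\left(\left(-6\right) 21 + J{\left(-11 \right)}\right) + 216 = \left(\left(-6\right) 21 - 16\right) + 216 = \left(-126 - 16\right) + 216 = -142 + 216 = 74$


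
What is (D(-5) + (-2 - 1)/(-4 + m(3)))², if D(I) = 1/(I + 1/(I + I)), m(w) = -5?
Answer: 49/2601 ≈ 0.018839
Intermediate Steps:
D(I) = 1/(I + 1/(2*I))
(D(-5) + (-2 - 1)/(-4 + m(3)))² = (2*(-5)/(1 + 2*(-5)²) + (-2 - 1)/(-4 - 5))² = (2*(-5)/(1 + 2*25) - 3/(-9))² = (2*(-5)/(1 + 50) - 3*(-⅑))² = (2*(-5)/51 + ⅓)² = (2*(-5)*(1/51) + ⅓)² = (-10/51 + ⅓)² = (7/51)² = 49/2601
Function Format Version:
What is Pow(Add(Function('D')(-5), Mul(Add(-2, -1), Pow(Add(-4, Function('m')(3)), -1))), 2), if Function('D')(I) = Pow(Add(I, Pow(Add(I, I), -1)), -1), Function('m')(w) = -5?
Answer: Rational(49, 2601) ≈ 0.018839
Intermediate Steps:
Function('D')(I) = Pow(Add(I, Mul(Rational(1, 2), Pow(I, -1))), -1) (Function('D')(I) = Pow(Add(I, Pow(Mul(2, I), -1)), -1) = Pow(Add(I, Mul(Rational(1, 2), Pow(I, -1))), -1))
Pow(Add(Function('D')(-5), Mul(Add(-2, -1), Pow(Add(-4, Function('m')(3)), -1))), 2) = Pow(Add(Mul(2, -5, Pow(Add(1, Mul(2, Pow(-5, 2))), -1)), Mul(Add(-2, -1), Pow(Add(-4, -5), -1))), 2) = Pow(Add(Mul(2, -5, Pow(Add(1, Mul(2, 25)), -1)), Mul(-3, Pow(-9, -1))), 2) = Pow(Add(Mul(2, -5, Pow(Add(1, 50), -1)), Mul(-3, Rational(-1, 9))), 2) = Pow(Add(Mul(2, -5, Pow(51, -1)), Rational(1, 3)), 2) = Pow(Add(Mul(2, -5, Rational(1, 51)), Rational(1, 3)), 2) = Pow(Add(Rational(-10, 51), Rational(1, 3)), 2) = Pow(Rational(7, 51), 2) = Rational(49, 2601)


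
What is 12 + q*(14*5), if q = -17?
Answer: -1178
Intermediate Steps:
12 + q*(14*5) = 12 - 238*5 = 12 - 17*70 = 12 - 1190 = -1178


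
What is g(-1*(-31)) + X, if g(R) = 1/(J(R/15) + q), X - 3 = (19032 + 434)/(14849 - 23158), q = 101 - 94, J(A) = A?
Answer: 867331/1130024 ≈ 0.76753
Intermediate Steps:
q = 7
X = 5461/8309 (X = 3 + (19032 + 434)/(14849 - 23158) = 3 + 19466/(-8309) = 3 + 19466*(-1/8309) = 3 - 19466/8309 = 5461/8309 ≈ 0.65724)
g(R) = 1/(7 + R/15) (g(R) = 1/(R/15 + 7) = 1/(7 + R/15))
g(-1*(-31)) + X = 15/(105 - 1*(-31)) + 5461/8309 = 15/(105 + 31) + 5461/8309 = 15/136 + 5461/8309 = 867331/1130024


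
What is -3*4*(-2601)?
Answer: 31212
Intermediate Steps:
-3*4*(-2601) = -12*(-2601) = 31212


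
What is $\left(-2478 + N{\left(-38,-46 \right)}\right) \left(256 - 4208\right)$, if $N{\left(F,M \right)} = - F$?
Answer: $9642880$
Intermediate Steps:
$\left(-2478 + N{\left(-38,-46 \right)}\right) \left(256 - 4208\right) = \left(-2478 - -38\right) \left(256 - 4208\right) = \left(-2478 + 38\right) \left(256 - 4208\right) = \left(-2440\right) \left(-3952\right) = 9642880$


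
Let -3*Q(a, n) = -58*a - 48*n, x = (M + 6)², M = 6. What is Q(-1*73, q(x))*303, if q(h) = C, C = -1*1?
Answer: -432482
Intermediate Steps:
x = 144 (x = (6 + 6)² = 12² = 144)
C = -1
q(h) = -1
Q(a, n) = 16*n + 58*a/3 (Q(a, n) = -(-58*a - 48*n)/3 = 16*n + 58*a/3)
Q(-1*73, q(x))*303 = (16*(-1) + 58*(-1*73)/3)*303 = (-16 + (58/3)*(-73))*303 = (-16 - 4234/3)*303 = -4282/3*303 = -432482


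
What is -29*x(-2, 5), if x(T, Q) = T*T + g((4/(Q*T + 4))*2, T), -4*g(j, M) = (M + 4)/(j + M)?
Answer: -2407/20 ≈ -120.35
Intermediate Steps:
g(j, M) = -(4 + M)/(4*(M + j)) (g(j, M) = -(M + 4)/(4*(j + M)) = -(4 + M)/(4*(M + j)))
x(T, Q) = T² + (-1 - T/4)/(T + 8/(4 + Q*T)) (x(T, Q) = T*T + (-1 - T/4)/(T + (4/(Q*T + 4))*2) = T² + (-1 - T/4)/(T + (4/(4 + Q*T))*2) = T² + (-1 - T/4)/(T + 8/(4 + Q*T)))
-29*x(-2, 5) = -29*((-2)² - (1 + (¼)*(-2))/(-2 + 8/(4 + 5*(-2)))) = -29*(4 - (1 - ½)/(-2 + 8/(4 - 10))) = -29*(4 - 1*½/(-2 + 8/(-6))) = -29*(4 - 1*½/(-2 + 8*(-⅙))) = -29*(4 - 1*½/(-2 - 4/3)) = -29*(4 - 1*½/(-10/3)) = -29*(4 - 1*(-3/10)*½) = -29*(4 + 3/20) = -29*83/20 = -2407/20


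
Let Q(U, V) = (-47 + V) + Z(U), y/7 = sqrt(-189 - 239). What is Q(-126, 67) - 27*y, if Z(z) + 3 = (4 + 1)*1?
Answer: 22 - 378*I*sqrt(107) ≈ 22.0 - 3910.1*I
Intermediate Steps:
Z(z) = 2 (Z(z) = -3 + (4 + 1)*1 = -3 + 5*1 = -3 + 5 = 2)
y = 14*I*sqrt(107) (y = 7*sqrt(-189 - 239) = 7*sqrt(-428) = 7*(2*I*sqrt(107)) = 14*I*sqrt(107) ≈ 144.82*I)
Q(U, V) = -45 + V (Q(U, V) = (-47 + V) + 2 = -45 + V)
Q(-126, 67) - 27*y = (-45 + 67) - 27*14*I*sqrt(107) = 22 - 378*I*sqrt(107)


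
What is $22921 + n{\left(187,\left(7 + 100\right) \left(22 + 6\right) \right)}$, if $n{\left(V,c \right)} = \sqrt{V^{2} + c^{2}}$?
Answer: $22921 + \sqrt{9010985} \approx 25923.0$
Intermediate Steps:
$22921 + n{\left(187,\left(7 + 100\right) \left(22 + 6\right) \right)} = 22921 + \sqrt{187^{2} + \left(\left(7 + 100\right) \left(22 + 6\right)\right)^{2}} = 22921 + \sqrt{34969 + \left(107 \cdot 28\right)^{2}} = 22921 + \sqrt{34969 + 2996^{2}} = 22921 + \sqrt{34969 + 8976016} = 22921 + \sqrt{9010985}$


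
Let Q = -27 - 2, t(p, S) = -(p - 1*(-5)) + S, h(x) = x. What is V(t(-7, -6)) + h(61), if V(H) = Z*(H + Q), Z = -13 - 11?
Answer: 853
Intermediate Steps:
Z = -24
t(p, S) = -5 + S - p (t(p, S) = -(p + 5) + S = -(5 + p) + S = (-5 - p) + S = -5 + S - p)
Q = -29
V(H) = 696 - 24*H (V(H) = -24*(H - 29) = -24*(-29 + H) = 696 - 24*H)
V(t(-7, -6)) + h(61) = (696 - 24*(-5 - 6 - 1*(-7))) + 61 = (696 - 24*(-5 - 6 + 7)) + 61 = (696 - 24*(-4)) + 61 = (696 + 96) + 61 = 792 + 61 = 853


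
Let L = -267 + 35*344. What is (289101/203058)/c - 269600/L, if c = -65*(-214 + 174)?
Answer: -1636001518321/71443273200 ≈ -22.899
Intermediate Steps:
c = 2600 (c = -65*(-40) = 2600)
L = 11773 (L = -267 + 12040 = 11773)
(289101/203058)/c - 269600/L = (289101/203058)/2600 - 269600/11773 = (289101*(1/203058))*(1/2600) - 269600*1/11773 = (3323/2334)*(1/2600) - 269600/11773 = 3323/6068400 - 269600/11773 = -1636001518321/71443273200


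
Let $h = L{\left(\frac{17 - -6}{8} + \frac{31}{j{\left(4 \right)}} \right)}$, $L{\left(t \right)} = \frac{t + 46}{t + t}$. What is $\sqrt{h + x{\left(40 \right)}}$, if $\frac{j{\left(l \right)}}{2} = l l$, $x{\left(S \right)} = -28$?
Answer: $\frac{i \sqrt{1302078}}{246} \approx 4.6386 i$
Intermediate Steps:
$j{\left(l \right)} = 2 l^{2}$ ($j{\left(l \right)} = 2 l l = 2 l^{2}$)
$L{\left(t \right)} = \frac{46 + t}{2 t}$
$h = \frac{1595}{246}$ ($h = \frac{46 + \left(\frac{17 - -6}{8} + \frac{31}{2 \cdot 4^{2}}\right)}{2 \left(\frac{17 - -6}{8} + \frac{31}{2 \cdot 4^{2}}\right)} = \frac{46 + \left(\left(17 + 6\right) \frac{1}{8} + \frac{31}{2 \cdot 16}\right)}{2 \left(\left(17 + 6\right) \frac{1}{8} + \frac{31}{2 \cdot 16}\right)} = \frac{46 + \left(23 \cdot \frac{1}{8} + \frac{31}{32}\right)}{2 \left(23 \cdot \frac{1}{8} + \frac{31}{32}\right)} = \frac{46 + \left(\frac{23}{8} + 31 \cdot \frac{1}{32}\right)}{2 \left(\frac{23}{8} + 31 \cdot \frac{1}{32}\right)} = \frac{46 + \left(\frac{23}{8} + \frac{31}{32}\right)}{2 \left(\frac{23}{8} + \frac{31}{32}\right)} = \frac{46 + \frac{123}{32}}{2 \cdot \frac{123}{32}} = \frac{1}{2} \cdot \frac{32}{123} \cdot \frac{1595}{32} = \frac{1595}{246} \approx 6.4837$)
$\sqrt{h + x{\left(40 \right)}} = \sqrt{\frac{1595}{246} - 28} = \sqrt{- \frac{5293}{246}} = \frac{i \sqrt{1302078}}{246}$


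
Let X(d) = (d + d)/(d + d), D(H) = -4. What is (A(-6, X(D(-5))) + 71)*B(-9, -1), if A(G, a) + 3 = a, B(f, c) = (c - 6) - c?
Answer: -414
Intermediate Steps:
B(f, c) = -6 (B(f, c) = (-6 + c) - c = -6)
X(d) = 1 (X(d) = (2*d)/((2*d)) = (2*d)*(1/(2*d)) = 1)
A(G, a) = -3 + a
(A(-6, X(D(-5))) + 71)*B(-9, -1) = ((-3 + 1) + 71)*(-6) = (-2 + 71)*(-6) = 69*(-6) = -414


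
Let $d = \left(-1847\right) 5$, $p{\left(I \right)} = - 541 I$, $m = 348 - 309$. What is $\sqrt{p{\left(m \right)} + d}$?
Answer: $i \sqrt{30334} \approx 174.17 i$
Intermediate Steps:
$m = 39$
$d = -9235$
$\sqrt{p{\left(m \right)} + d} = \sqrt{\left(-541\right) 39 - 9235} = \sqrt{-21099 - 9235} = \sqrt{-30334} = i \sqrt{30334}$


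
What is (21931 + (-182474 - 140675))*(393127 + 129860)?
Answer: -157533098166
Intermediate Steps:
(21931 + (-182474 - 140675))*(393127 + 129860) = (21931 - 323149)*522987 = -301218*522987 = -157533098166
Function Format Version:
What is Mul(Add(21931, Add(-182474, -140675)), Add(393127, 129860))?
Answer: -157533098166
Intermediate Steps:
Mul(Add(21931, Add(-182474, -140675)), Add(393127, 129860)) = Mul(Add(21931, -323149), 522987) = Mul(-301218, 522987) = -157533098166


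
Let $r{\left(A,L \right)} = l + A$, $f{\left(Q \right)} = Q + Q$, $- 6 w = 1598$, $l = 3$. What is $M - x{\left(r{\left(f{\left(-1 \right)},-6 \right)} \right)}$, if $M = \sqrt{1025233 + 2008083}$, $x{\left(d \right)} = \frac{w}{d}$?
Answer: $\frac{799}{3} + 2 \sqrt{758329} \approx 2008.0$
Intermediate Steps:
$w = - \frac{799}{3}$ ($w = \left(- \frac{1}{6}\right) 1598 = - \frac{799}{3} \approx -266.33$)
$f{\left(Q \right)} = 2 Q$
$r{\left(A,L \right)} = 3 + A$
$x{\left(d \right)} = - \frac{799}{3 d}$
$M = 2 \sqrt{758329}$ ($M = \sqrt{3033316} = 2 \sqrt{758329} \approx 1741.6$)
$M - x{\left(r{\left(f{\left(-1 \right)},-6 \right)} \right)} = 2 \sqrt{758329} - - \frac{799}{3 \left(3 + 2 \left(-1\right)\right)} = 2 \sqrt{758329} - - \frac{799}{3 \left(3 - 2\right)} = 2 \sqrt{758329} - - \frac{799}{3 \cdot 1} = 2 \sqrt{758329} - \left(- \frac{799}{3}\right) 1 = 2 \sqrt{758329} - - \frac{799}{3} = 2 \sqrt{758329} + \frac{799}{3} = \frac{799}{3} + 2 \sqrt{758329}$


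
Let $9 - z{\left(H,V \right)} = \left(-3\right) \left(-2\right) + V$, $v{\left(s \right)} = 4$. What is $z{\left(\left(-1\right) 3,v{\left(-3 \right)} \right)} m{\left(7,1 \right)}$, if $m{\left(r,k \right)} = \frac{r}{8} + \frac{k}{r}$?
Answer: $- \frac{57}{56} \approx -1.0179$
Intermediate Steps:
$m{\left(r,k \right)} = \frac{r}{8} + \frac{k}{r}$ ($m{\left(r,k \right)} = r \frac{1}{8} + \frac{k}{r} = \frac{r}{8} + \frac{k}{r}$)
$z{\left(H,V \right)} = 3 - V$ ($z{\left(H,V \right)} = 9 - \left(\left(-3\right) \left(-2\right) + V\right) = 9 - \left(6 + V\right) = 3 - V$)
$z{\left(\left(-1\right) 3,v{\left(-3 \right)} \right)} m{\left(7,1 \right)} = \left(3 - 4\right) \left(\frac{1}{8} \cdot 7 + 1 \cdot \frac{1}{7}\right) = \left(3 - 4\right) \left(\frac{7}{8} + 1 \cdot \frac{1}{7}\right) = - (\frac{7}{8} + \frac{1}{7}) = \left(-1\right) \frac{57}{56} = - \frac{57}{56}$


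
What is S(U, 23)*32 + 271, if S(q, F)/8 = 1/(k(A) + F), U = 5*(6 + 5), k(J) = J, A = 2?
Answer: 7031/25 ≈ 281.24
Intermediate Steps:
U = 55 (U = 5*11 = 55)
S(q, F) = 8/(2 + F)
S(U, 23)*32 + 271 = (8/(2 + 23))*32 + 271 = (8/25)*32 + 271 = 256/25 + 271 = 7031/25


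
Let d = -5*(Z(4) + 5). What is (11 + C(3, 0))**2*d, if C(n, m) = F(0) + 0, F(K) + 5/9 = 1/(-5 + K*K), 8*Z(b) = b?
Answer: -2337731/810 ≈ -2886.1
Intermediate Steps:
Z(b) = b/8
F(K) = -5/9 + 1/(-5 + K**2) (F(K) = -5/9 + 1/(-5 + K*K) = -5/9 + 1/(-5 + K**2))
C(n, m) = -34/45 (C(n, m) = (34 - 5*0**2)/(9*(-5 + 0**2)) + 0 = (34 - 5*0)/(9*(-5 + 0)) + 0 = (1/9)*(34 + 0)/(-5) + 0 = (1/9)*(-1/5)*34 + 0 = -34/45 + 0 = -34/45)
d = -55/2 (d = -5*((1/8)*4 + 5) = -5*(1/2 + 5) = -5*11/2 = -55/2 ≈ -27.500)
(11 + C(3, 0))**2*d = (11 - 34/45)**2*(-55/2) = (461/45)**2*(-55/2) = (212521/2025)*(-55/2) = -2337731/810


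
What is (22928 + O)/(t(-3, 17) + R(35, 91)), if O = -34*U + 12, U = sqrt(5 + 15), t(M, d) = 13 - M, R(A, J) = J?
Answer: 22940/107 - 68*sqrt(5)/107 ≈ 212.97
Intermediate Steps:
U = 2*sqrt(5) (U = sqrt(20) = 2*sqrt(5) ≈ 4.4721)
O = 12 - 68*sqrt(5) (O = -68*sqrt(5) + 12 = 12 - 68*sqrt(5) ≈ -140.05)
(22928 + O)/(t(-3, 17) + R(35, 91)) = (22928 + (12 - 68*sqrt(5)))/((13 - 1*(-3)) + 91) = (22940 - 68*sqrt(5))/((13 + 3) + 91) = (22940 - 68*sqrt(5))/(16 + 91) = (22940 - 68*sqrt(5))/107 = (22940 - 68*sqrt(5))*(1/107) = 22940/107 - 68*sqrt(5)/107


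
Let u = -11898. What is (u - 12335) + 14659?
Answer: -9574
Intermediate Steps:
(u - 12335) + 14659 = (-11898 - 12335) + 14659 = -24233 + 14659 = -9574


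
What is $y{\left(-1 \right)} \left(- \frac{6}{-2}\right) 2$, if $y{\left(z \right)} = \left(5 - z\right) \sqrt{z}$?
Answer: $36 i \approx 36.0 i$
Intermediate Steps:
$y{\left(z \right)} = \sqrt{z} \left(5 - z\right)$
$y{\left(-1 \right)} \left(- \frac{6}{-2}\right) 2 = \sqrt{-1} \left(5 - -1\right) \left(- \frac{6}{-2}\right) 2 = i \left(5 + 1\right) \left(\left(-6\right) \left(- \frac{1}{2}\right)\right) 2 = i 6 \cdot 3 \cdot 2 = 6 i 3 \cdot 2 = 18 i 2 = 36 i$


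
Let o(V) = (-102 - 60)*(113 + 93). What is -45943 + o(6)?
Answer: -79315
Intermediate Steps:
o(V) = -33372 (o(V) = -162*206 = -33372)
-45943 + o(6) = -45943 - 33372 = -79315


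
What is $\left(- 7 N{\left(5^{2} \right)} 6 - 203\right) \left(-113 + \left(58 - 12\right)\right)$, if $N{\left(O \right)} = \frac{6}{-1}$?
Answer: $-3283$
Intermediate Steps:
$N{\left(O \right)} = -6$ ($N{\left(O \right)} = 6 \left(-1\right) = -6$)
$\left(- 7 N{\left(5^{2} \right)} 6 - 203\right) \left(-113 + \left(58 - 12\right)\right) = \left(\left(-7\right) \left(-6\right) 6 - 203\right) \left(-113 + \left(58 - 12\right)\right) = \left(42 \cdot 6 - 203\right) \left(-113 + \left(58 - 12\right)\right) = \left(252 - 203\right) \left(-113 + 46\right) = 49 \left(-67\right) = -3283$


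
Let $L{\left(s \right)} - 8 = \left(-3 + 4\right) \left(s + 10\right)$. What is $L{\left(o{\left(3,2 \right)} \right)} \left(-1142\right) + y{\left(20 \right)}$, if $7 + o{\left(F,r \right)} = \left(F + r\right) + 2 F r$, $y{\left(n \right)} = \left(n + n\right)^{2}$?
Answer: $-30376$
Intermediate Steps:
$y{\left(n \right)} = 4 n^{2}$ ($y{\left(n \right)} = \left(2 n\right)^{2} = 4 n^{2}$)
$o{\left(F,r \right)} = -7 + F + r + 2 F r$ ($o{\left(F,r \right)} = -7 + \left(\left(F + r\right) + 2 F r\right) = -7 + \left(F + r + 2 F r\right) = -7 + F + r + 2 F r$)
$L{\left(s \right)} = 18 + s$ ($L{\left(s \right)} = 8 + \left(-3 + 4\right) \left(s + 10\right) = 8 + 1 \left(10 + s\right) = 8 + \left(10 + s\right) = 18 + s$)
$L{\left(o{\left(3,2 \right)} \right)} \left(-1142\right) + y{\left(20 \right)} = \left(18 + \left(-7 + 3 + 2 + 2 \cdot 3 \cdot 2\right)\right) \left(-1142\right) + 4 \cdot 20^{2} = \left(18 + \left(-7 + 3 + 2 + 12\right)\right) \left(-1142\right) + 4 \cdot 400 = \left(18 + 10\right) \left(-1142\right) + 1600 = 28 \left(-1142\right) + 1600 = -31976 + 1600 = -30376$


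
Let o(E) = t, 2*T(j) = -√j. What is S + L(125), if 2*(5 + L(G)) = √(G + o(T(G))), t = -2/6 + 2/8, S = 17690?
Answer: 17685 + √4497/12 ≈ 17691.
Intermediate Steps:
t = -1/12 (t = -2*⅙ + 2*(⅛) = -⅓ + ¼ = -1/12 ≈ -0.083333)
T(j) = -√j/2 (T(j) = (-√j)/2 = -√j/2)
o(E) = -1/12
L(G) = -5 + √(-1/12 + G)/2 (L(G) = -5 + √(G - 1/12)/2 = -5 + √(-1/12 + G)/2)
S + L(125) = 17690 + (-5 + √(-3 + 36*125)/12) = 17690 + (-5 + √(-3 + 4500)/12) = 17690 + (-5 + √4497/12) = 17685 + √4497/12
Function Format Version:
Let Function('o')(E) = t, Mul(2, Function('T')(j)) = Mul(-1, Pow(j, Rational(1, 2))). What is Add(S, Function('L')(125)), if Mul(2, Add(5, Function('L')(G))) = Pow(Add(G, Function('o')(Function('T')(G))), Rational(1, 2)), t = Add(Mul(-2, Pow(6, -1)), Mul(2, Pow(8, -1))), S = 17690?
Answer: Add(17685, Mul(Rational(1, 12), Pow(4497, Rational(1, 2)))) ≈ 17691.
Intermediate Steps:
t = Rational(-1, 12) (t = Add(Mul(-2, Rational(1, 6)), Mul(2, Rational(1, 8))) = Add(Rational(-1, 3), Rational(1, 4)) = Rational(-1, 12) ≈ -0.083333)
Function('T')(j) = Mul(Rational(-1, 2), Pow(j, Rational(1, 2))) (Function('T')(j) = Mul(Rational(1, 2), Mul(-1, Pow(j, Rational(1, 2)))) = Mul(Rational(-1, 2), Pow(j, Rational(1, 2))))
Function('o')(E) = Rational(-1, 12)
Function('L')(G) = Add(-5, Mul(Rational(1, 2), Pow(Add(Rational(-1, 12), G), Rational(1, 2)))) (Function('L')(G) = Add(-5, Mul(Rational(1, 2), Pow(Add(G, Rational(-1, 12)), Rational(1, 2)))) = Add(-5, Mul(Rational(1, 2), Pow(Add(Rational(-1, 12), G), Rational(1, 2)))))
Add(S, Function('L')(125)) = Add(17690, Add(-5, Mul(Rational(1, 12), Pow(Add(-3, Mul(36, 125)), Rational(1, 2))))) = Add(17690, Add(-5, Mul(Rational(1, 12), Pow(Add(-3, 4500), Rational(1, 2))))) = Add(17690, Add(-5, Mul(Rational(1, 12), Pow(4497, Rational(1, 2))))) = Add(17685, Mul(Rational(1, 12), Pow(4497, Rational(1, 2))))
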